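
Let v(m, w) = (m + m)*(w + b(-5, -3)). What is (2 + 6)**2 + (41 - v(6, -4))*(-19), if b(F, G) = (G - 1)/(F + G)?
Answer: -1513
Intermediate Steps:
b(F, G) = (-1 + G)/(F + G)
v(m, w) = 2*m*(1/2 + w) (v(m, w) = (m + m)*(w + (-1 - 3)/(-5 - 3)) = (2*m)*(w - 4/(-8)) = (2*m)*(w - 1/8*(-4)) = (2*m)*(w + 1/2) = (2*m)*(1/2 + w) = 2*m*(1/2 + w))
(2 + 6)**2 + (41 - v(6, -4))*(-19) = (2 + 6)**2 + (41 - 6*(1 + 2*(-4)))*(-19) = 8**2 + (41 - 6*(1 - 8))*(-19) = 64 + (41 - 6*(-7))*(-19) = 64 + (41 - 1*(-42))*(-19) = 64 + (41 + 42)*(-19) = 64 + 83*(-19) = 64 - 1577 = -1513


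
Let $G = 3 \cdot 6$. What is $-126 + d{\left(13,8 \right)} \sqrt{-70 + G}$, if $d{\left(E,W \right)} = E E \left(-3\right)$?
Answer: $-126 - 1014 i \sqrt{13} \approx -126.0 - 3656.0 i$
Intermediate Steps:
$G = 18$
$d{\left(E,W \right)} = - 3 E^{2}$ ($d{\left(E,W \right)} = E^{2} \left(-3\right) = - 3 E^{2}$)
$-126 + d{\left(13,8 \right)} \sqrt{-70 + G} = -126 + - 3 \cdot 13^{2} \sqrt{-70 + 18} = -126 + \left(-3\right) 169 \sqrt{-52} = -126 - 507 \cdot 2 i \sqrt{13} = -126 - 1014 i \sqrt{13}$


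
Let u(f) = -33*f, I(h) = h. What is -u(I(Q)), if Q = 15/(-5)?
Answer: -99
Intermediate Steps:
Q = -3 (Q = 15*(-⅕) = -3)
-u(I(Q)) = -(-33)*(-3) = -1*99 = -99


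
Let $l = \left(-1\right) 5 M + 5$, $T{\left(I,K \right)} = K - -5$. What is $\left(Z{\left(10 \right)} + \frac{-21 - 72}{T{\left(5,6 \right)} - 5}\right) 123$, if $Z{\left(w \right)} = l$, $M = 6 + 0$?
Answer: $- \frac{9963}{2} \approx -4981.5$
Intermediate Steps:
$T{\left(I,K \right)} = 5 + K$ ($T{\left(I,K \right)} = K + 5 = 5 + K$)
$M = 6$
$l = -25$ ($l = \left(-1\right) 5 \cdot 6 + 5 = \left(-5\right) 6 + 5 = -30 + 5 = -25$)
$Z{\left(w \right)} = -25$
$\left(Z{\left(10 \right)} + \frac{-21 - 72}{T{\left(5,6 \right)} - 5}\right) 123 = \left(-25 + \frac{-21 - 72}{\left(5 + 6\right) - 5}\right) 123 = \left(-25 - \frac{93}{11 - 5}\right) 123 = \left(-25 - \frac{93}{6}\right) 123 = \left(-25 - \frac{31}{2}\right) 123 = \left(- \frac{81}{2}\right) 123 = - \frac{9963}{2}$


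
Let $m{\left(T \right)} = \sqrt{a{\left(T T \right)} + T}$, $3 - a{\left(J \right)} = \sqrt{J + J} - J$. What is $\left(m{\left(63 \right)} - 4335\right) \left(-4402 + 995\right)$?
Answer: $14769345 - 3407 \sqrt{4035 - 63 \sqrt{2}} \approx 1.4555 \cdot 10^{7}$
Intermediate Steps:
$a{\left(J \right)} = 3 + J - \sqrt{2} \sqrt{J}$ ($a{\left(J \right)} = 3 - \left(\sqrt{J + J} - J\right) = 3 - \left(\sqrt{2 J} - J\right) = 3 - \left(\sqrt{2} \sqrt{J} - J\right) = 3 - \left(- J + \sqrt{2} \sqrt{J}\right) = 3 + J - \sqrt{2} \sqrt{J}$)
$m{\left(T \right)} = \sqrt{3 + T + T^{2} - \sqrt{2} \sqrt{T^{2}}}$ ($m{\left(T \right)} = \sqrt{\left(3 + T T - \sqrt{2} \sqrt{T T}\right) + T} = \sqrt{\left(3 + T^{2} - \sqrt{2} \sqrt{T^{2}}\right) + T} = \sqrt{3 + T + T^{2} - \sqrt{2} \sqrt{T^{2}}}$)
$\left(m{\left(63 \right)} - 4335\right) \left(-4402 + 995\right) = \left(\sqrt{3 + 63 + 63^{2} - \sqrt{2} \sqrt{63^{2}}} - 4335\right) \left(-4402 + 995\right) = \left(\sqrt{3 + 63 + 3969 - \sqrt{2} \sqrt{3969}} - 4335\right) \left(-3407\right) = \left(\sqrt{3 + 63 + 3969 - \sqrt{2} \cdot 63} - 4335\right) \left(-3407\right) = \left(\sqrt{3 + 63 + 3969 - 63 \sqrt{2}} - 4335\right) \left(-3407\right) = \left(\sqrt{4035 - 63 \sqrt{2}} - 4335\right) \left(-3407\right) = \left(-4335 + \sqrt{4035 - 63 \sqrt{2}}\right) \left(-3407\right) = 14769345 - 3407 \sqrt{4035 - 63 \sqrt{2}}$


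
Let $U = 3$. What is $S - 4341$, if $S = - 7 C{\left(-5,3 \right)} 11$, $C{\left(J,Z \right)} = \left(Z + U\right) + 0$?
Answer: $-4803$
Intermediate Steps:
$C{\left(J,Z \right)} = 3 + Z$ ($C{\left(J,Z \right)} = \left(Z + 3\right) + 0 = \left(3 + Z\right) + 0 = 3 + Z$)
$S = -462$ ($S = - 7 \left(3 + 3\right) 11 = \left(-7\right) 6 \cdot 11 = \left(-42\right) 11 = -462$)
$S - 4341 = -462 - 4341 = -4803$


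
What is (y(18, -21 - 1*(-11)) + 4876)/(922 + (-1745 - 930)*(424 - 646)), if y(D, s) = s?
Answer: 2433/297386 ≈ 0.0081813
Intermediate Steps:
(y(18, -21 - 1*(-11)) + 4876)/(922 + (-1745 - 930)*(424 - 646)) = ((-21 - 1*(-11)) + 4876)/(922 + (-1745 - 930)*(424 - 646)) = ((-21 + 11) + 4876)/(922 - 2675*(-222)) = (-10 + 4876)/(922 + 593850) = 4866/594772 = 4866*(1/594772) = 2433/297386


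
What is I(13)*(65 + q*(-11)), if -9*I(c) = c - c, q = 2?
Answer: 0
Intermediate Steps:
I(c) = 0 (I(c) = -(c - c)/9 = -1/9*0 = 0)
I(13)*(65 + q*(-11)) = 0*(65 + 2*(-11)) = 0*(65 - 22) = 0*43 = 0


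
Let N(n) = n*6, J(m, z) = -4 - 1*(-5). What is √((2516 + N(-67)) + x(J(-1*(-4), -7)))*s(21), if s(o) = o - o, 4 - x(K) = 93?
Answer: 0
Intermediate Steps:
J(m, z) = 1 (J(m, z) = -4 + 5 = 1)
N(n) = 6*n
x(K) = -89 (x(K) = 4 - 1*93 = 4 - 93 = -89)
s(o) = 0
√((2516 + N(-67)) + x(J(-1*(-4), -7)))*s(21) = √((2516 + 6*(-67)) - 89)*0 = √((2516 - 402) - 89)*0 = √(2114 - 89)*0 = √2025*0 = 45*0 = 0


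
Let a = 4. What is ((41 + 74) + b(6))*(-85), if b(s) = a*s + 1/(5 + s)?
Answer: -130050/11 ≈ -11823.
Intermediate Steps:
b(s) = 1/(5 + s) + 4*s (b(s) = 4*s + 1/(5 + s) = 1/(5 + s) + 4*s)
((41 + 74) + b(6))*(-85) = ((41 + 74) + (1 + 4*6² + 20*6)/(5 + 6))*(-85) = (115 + (1 + 4*36 + 120)/11)*(-85) = (115 + (1 + 144 + 120)/11)*(-85) = (115 + (1/11)*265)*(-85) = (115 + 265/11)*(-85) = (1530/11)*(-85) = -130050/11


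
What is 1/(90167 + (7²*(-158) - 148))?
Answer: 1/82277 ≈ 1.2154e-5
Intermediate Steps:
1/(90167 + (7²*(-158) - 148)) = 1/(90167 + (49*(-158) - 148)) = 1/(90167 + (-7742 - 148)) = 1/(90167 - 7890) = 1/82277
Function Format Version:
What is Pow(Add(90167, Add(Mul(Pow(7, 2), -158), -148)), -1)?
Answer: Rational(1, 82277) ≈ 1.2154e-5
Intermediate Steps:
Pow(Add(90167, Add(Mul(Pow(7, 2), -158), -148)), -1) = Pow(Add(90167, Add(Mul(49, -158), -148)), -1) = Pow(Add(90167, Add(-7742, -148)), -1) = Pow(Add(90167, -7890), -1) = Pow(82277, -1) = Rational(1, 82277)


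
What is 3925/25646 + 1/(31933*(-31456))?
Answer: 1971300716377/12880504076704 ≈ 0.15305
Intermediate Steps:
3925/25646 + 1/(31933*(-31456)) = 3925*(1/25646) + (1/31933)*(-1/31456) = 3925/25646 - 1/1004484448 = 1971300716377/12880504076704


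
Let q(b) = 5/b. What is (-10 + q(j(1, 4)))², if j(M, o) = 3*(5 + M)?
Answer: 30625/324 ≈ 94.522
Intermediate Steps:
j(M, o) = 15 + 3*M
(-10 + q(j(1, 4)))² = (-10 + 5/(15 + 3*1))² = (-10 + 5/(15 + 3))² = (-10 + 5/18)² = (-175/18)² = 30625/324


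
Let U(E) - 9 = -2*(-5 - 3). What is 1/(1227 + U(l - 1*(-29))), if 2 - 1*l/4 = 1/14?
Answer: 1/1252 ≈ 0.00079872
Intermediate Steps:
l = 54/7 (l = 8 - 4/14 = 8 - 4*1/14 = 8 - 2/7 = 54/7 ≈ 7.7143)
U(E) = 25 (U(E) = 9 - 2*(-5 - 3) = 9 - 2*(-8) = 9 + 16 = 25)
1/(1227 + U(l - 1*(-29))) = 1/(1227 + 25) = 1/1252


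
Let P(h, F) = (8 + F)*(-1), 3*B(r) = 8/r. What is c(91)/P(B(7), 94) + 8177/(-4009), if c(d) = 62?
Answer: -541306/204459 ≈ -2.6475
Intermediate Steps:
B(r) = 8/(3*r) (B(r) = (8/r)/3 = 8/(3*r))
P(h, F) = -8 - F
c(91)/P(B(7), 94) + 8177/(-4009) = 62/(-8 - 1*94) + 8177/(-4009) = 62/(-8 - 94) + 8177*(-1/4009) = 62/(-102) - 8177/4009 = 62*(-1/102) - 8177/4009 = -31/51 - 8177/4009 = -541306/204459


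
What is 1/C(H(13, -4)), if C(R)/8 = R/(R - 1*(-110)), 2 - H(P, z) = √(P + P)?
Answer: -9/8 - 5*√26/8 ≈ -4.3119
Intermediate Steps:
H(P, z) = 2 - √2*√P (H(P, z) = 2 - √(P + P) = 2 - √(2*P) = 2 - √2*√P)
C(R) = 8*R/(110 + R) (C(R) = 8*(R/(R - 1*(-110))) = 8*(R/(R + 110)) = 8*(R/(110 + R)) = 8*R/(110 + R))
1/C(H(13, -4)) = 1/(8*(2 - √2*√13)/(110 + (2 - √2*√13))) = 1/(8*(2 - √26)/(110 + (2 - √26))) = 1/(8*(2 - √26)/(112 - √26)) = (112 - √26)/(8*(2 - √26))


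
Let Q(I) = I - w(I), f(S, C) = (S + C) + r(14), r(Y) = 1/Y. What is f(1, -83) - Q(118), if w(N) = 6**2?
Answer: -2295/14 ≈ -163.93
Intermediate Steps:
w(N) = 36
f(S, C) = 1/14 + C + S (f(S, C) = (S + C) + 1/14 = (C + S) + 1/14 = 1/14 + C + S)
Q(I) = -36 + I (Q(I) = I - 1*36 = I - 36 = -36 + I)
f(1, -83) - Q(118) = (1/14 - 83 + 1) - (-36 + 118) = -1147/14 - 1*82 = -1147/14 - 82 = -2295/14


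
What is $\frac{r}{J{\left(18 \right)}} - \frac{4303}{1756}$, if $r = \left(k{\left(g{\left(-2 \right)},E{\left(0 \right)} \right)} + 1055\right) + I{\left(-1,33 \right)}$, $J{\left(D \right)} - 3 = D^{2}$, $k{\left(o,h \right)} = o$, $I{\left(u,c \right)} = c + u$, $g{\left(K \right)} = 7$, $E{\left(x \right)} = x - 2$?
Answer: $\frac{513983}{574212} \approx 0.89511$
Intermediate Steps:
$E{\left(x \right)} = -2 + x$
$J{\left(D \right)} = 3 + D^{2}$
$r = 1094$ ($r = \left(7 + 1055\right) + \left(33 - 1\right) = 1062 + 32 = 1094$)
$\frac{r}{J{\left(18 \right)}} - \frac{4303}{1756} = \frac{1094}{3 + 18^{2}} - \frac{4303}{1756} = \frac{1094}{3 + 324} - \frac{4303}{1756} = \frac{1094}{327} - \frac{4303}{1756} = \frac{513983}{574212}$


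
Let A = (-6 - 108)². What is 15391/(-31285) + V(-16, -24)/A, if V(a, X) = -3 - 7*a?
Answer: -196611371/406579860 ≈ -0.48357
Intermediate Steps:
A = 12996 (A = (-114)² = 12996)
15391/(-31285) + V(-16, -24)/A = 15391/(-31285) + (-3 - 7*(-16))/12996 = 15391*(-1/31285) + (-3 + 112)*(1/12996) = -15391/31285 + 109*(1/12996) = -15391/31285 + 109/12996 = -196611371/406579860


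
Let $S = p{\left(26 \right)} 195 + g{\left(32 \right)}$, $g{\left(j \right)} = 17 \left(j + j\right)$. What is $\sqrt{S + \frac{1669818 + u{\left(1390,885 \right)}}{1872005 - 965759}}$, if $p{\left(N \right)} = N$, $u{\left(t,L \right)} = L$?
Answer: $\frac{\sqrt{562107496598274}}{302082} \approx 78.485$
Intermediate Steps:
$g{\left(j \right)} = 34 j$ ($g{\left(j \right)} = 17 \cdot 2 j = 34 j$)
$S = 6158$ ($S = 26 \cdot 195 + 34 \cdot 32 = 5070 + 1088 = 6158$)
$\sqrt{S + \frac{1669818 + u{\left(1390,885 \right)}}{1872005 - 965759}} = \sqrt{6158 + \frac{1669818 + 885}{1872005 - 965759}} = \sqrt{6158 + \frac{1670703}{906246}} = \sqrt{6158 + 1670703 \cdot \frac{1}{906246}} = \sqrt{6158 + \frac{556901}{302082}} = \sqrt{\frac{1860777857}{302082}} = \frac{\sqrt{562107496598274}}{302082}$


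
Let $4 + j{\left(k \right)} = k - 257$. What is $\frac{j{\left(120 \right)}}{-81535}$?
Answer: $\frac{141}{81535} \approx 0.0017293$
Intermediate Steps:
$j{\left(k \right)} = -261 + k$ ($j{\left(k \right)} = -4 + \left(k - 257\right) = -4 + \left(-257 + k\right) = -261 + k$)
$\frac{j{\left(120 \right)}}{-81535} = \frac{-261 + 120}{-81535} = \left(-141\right) \left(- \frac{1}{81535}\right) = \frac{141}{81535}$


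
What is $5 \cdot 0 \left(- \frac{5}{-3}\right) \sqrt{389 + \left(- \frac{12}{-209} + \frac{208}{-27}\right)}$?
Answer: $0$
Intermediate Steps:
$5 \cdot 0 \left(- \frac{5}{-3}\right) \sqrt{389 + \left(- \frac{12}{-209} + \frac{208}{-27}\right)} = 0 \left(\left(-5\right) \left(- \frac{1}{3}\right)\right) \sqrt{389 + \left(\left(-12\right) \left(- \frac{1}{209}\right) + 208 \left(- \frac{1}{27}\right)\right)} = 0 \cdot \frac{5}{3} \sqrt{389 + \left(\frac{12}{209} - \frac{208}{27}\right)} = 0 \sqrt{389 - \frac{43148}{5643}} = 0 \sqrt{\frac{2151979}{5643}} = 0 \frac{\sqrt{1349290833}}{1881} = 0$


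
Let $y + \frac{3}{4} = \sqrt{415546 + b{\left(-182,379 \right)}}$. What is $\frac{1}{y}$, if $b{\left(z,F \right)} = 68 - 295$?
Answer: $\frac{12}{6645095} + \frac{16 \sqrt{415319}}{6645095} \approx 0.0015535$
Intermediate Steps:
$b{\left(z,F \right)} = -227$
$y = - \frac{3}{4} + \sqrt{415319}$ ($y = - \frac{3}{4} + \sqrt{415546 - 227} = - \frac{3}{4} + \sqrt{415319} \approx 643.7$)
$\frac{1}{y} = \frac{1}{- \frac{3}{4} + \sqrt{415319}}$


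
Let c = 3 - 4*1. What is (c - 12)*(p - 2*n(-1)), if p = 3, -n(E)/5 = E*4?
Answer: 481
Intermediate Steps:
n(E) = -20*E (n(E) = -5*E*4 = -20*E)
c = -1 (c = 3 - 4 = -1)
(c - 12)*(p - 2*n(-1)) = (-1 - 12)*(3 - (-40)*(-1)) = -13*(3 - 2*20) = -13*(3 - 40) = -13*(-37) = 481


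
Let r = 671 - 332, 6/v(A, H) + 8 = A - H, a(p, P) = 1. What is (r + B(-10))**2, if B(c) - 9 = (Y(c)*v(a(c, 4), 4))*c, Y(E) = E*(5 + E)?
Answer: 46621584/121 ≈ 3.8530e+5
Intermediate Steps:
v(A, H) = 6/(-8 + A - H) (v(A, H) = 6/(-8 + (A - H)) = 6/(-8 + A - H))
B(c) = 9 - 6*c**2*(5 + c)/11 (B(c) = 9 + ((c*(5 + c))*(6/(-8 + 1 - 1*4)))*c = 9 + ((c*(5 + c))*(6/(-8 + 1 - 4)))*c = 9 + ((c*(5 + c))*(6/(-11)))*c = 9 + ((c*(5 + c))*(6*(-1/11)))*c = 9 + ((c*(5 + c))*(-6/11))*c = 9 + (-6*c*(5 + c)/11)*c = 9 - 6*c**2*(5 + c)/11)
r = 339
(r + B(-10))**2 = (339 + (9 + (6/11)*(-10)**2*(-5 - 1*(-10))))**2 = (339 + (9 + (6/11)*100*(-5 + 10)))**2 = (339 + (9 + (6/11)*100*5))**2 = (339 + (9 + 3000/11))**2 = (339 + 3099/11)**2 = (6828/11)**2 = 46621584/121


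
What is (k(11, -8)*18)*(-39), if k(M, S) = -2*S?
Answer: -11232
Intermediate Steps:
(k(11, -8)*18)*(-39) = (-2*(-8)*18)*(-39) = (16*18)*(-39) = 288*(-39) = -11232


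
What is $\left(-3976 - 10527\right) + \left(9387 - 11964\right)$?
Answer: $-17080$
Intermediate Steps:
$\left(-3976 - 10527\right) + \left(9387 - 11964\right) = -14503 + \left(9387 - 11964\right) = -14503 - 2577 = -17080$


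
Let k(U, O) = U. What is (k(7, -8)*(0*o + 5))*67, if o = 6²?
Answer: 2345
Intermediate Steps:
o = 36
(k(7, -8)*(0*o + 5))*67 = (7*(0*36 + 5))*67 = (7*(0 + 5))*67 = (7*5)*67 = 35*67 = 2345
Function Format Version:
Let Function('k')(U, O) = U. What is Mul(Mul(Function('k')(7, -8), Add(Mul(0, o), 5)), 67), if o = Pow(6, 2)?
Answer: 2345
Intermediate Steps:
o = 36
Mul(Mul(Function('k')(7, -8), Add(Mul(0, o), 5)), 67) = Mul(Mul(7, Add(Mul(0, 36), 5)), 67) = Mul(Mul(7, Add(0, 5)), 67) = Mul(Mul(7, 5), 67) = Mul(35, 67) = 2345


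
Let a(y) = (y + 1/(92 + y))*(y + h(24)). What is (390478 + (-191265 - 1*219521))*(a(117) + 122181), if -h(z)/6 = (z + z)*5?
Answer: 138435838404/209 ≈ 6.6237e+8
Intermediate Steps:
h(z) = -60*z (h(z) = -6*(z + z)*5 = -6*2*z*5 = -60*z)
a(y) = (-1440 + y)*(y + 1/(92 + y)) (a(y) = (y + 1/(92 + y))*(y - 60*24) = (y + 1/(92 + y))*(y - 1440) = (y + 1/(92 + y))*(-1440 + y) = (-1440 + y)*(y + 1/(92 + y)))
(390478 + (-191265 - 1*219521))*(a(117) + 122181) = (390478 + (-191265 - 1*219521))*((-1440 + 117**3 - 132479*117 - 1348*117**2)/(92 + 117) + 122181) = (390478 + (-191265 - 219521))*((-1440 + 1601613 - 15500043 - 1348*13689)/209 + 122181) = (390478 - 410786)*((-1440 + 1601613 - 15500043 - 18452772)/209 + 122181) = -20308*((1/209)*(-32352642) + 122181) = -20308*(-32352642/209 + 122181) = -20308*(-6816813/209) = 138435838404/209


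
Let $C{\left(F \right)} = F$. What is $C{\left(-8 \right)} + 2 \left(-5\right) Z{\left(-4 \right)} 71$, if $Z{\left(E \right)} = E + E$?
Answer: $5672$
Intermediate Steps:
$Z{\left(E \right)} = 2 E$
$C{\left(-8 \right)} + 2 \left(-5\right) Z{\left(-4 \right)} 71 = -8 + 2 \left(-5\right) 2 \left(-4\right) 71 = -8 + \left(-10\right) \left(-8\right) 71 = -8 + 80 \cdot 71 = -8 + 5680 = 5672$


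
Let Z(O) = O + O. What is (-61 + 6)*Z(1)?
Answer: -110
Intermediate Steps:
Z(O) = 2*O
(-61 + 6)*Z(1) = (-61 + 6)*(2*1) = -55*2 = -110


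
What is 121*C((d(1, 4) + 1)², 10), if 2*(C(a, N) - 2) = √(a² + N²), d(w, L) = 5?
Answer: 242 + 121*√349 ≈ 2502.5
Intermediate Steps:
C(a, N) = 2 + √(N² + a²)/2 (C(a, N) = 2 + √(a² + N²)/2 = 2 + √(N² + a²)/2)
121*C((d(1, 4) + 1)², 10) = 121*(2 + √(10² + ((5 + 1)²)²)/2) = 121*(2 + √(100 + (6²)²)/2) = 121*(2 + √(100 + 36²)/2) = 121*(2 + √(100 + 1296)/2) = 121*(2 + √1396/2) = 121*(2 + (2*√349)/2) = 121*(2 + √349) = 242 + 121*√349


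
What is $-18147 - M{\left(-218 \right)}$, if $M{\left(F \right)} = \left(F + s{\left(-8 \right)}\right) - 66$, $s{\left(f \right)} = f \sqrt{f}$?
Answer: $-17863 + 16 i \sqrt{2} \approx -17863.0 + 22.627 i$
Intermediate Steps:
$s{\left(f \right)} = f^{\frac{3}{2}}$
$M{\left(F \right)} = -66 + F - 16 i \sqrt{2}$ ($M{\left(F \right)} = \left(F + \left(-8\right)^{\frac{3}{2}}\right) - 66 = \left(F - 16 i \sqrt{2}\right) - 66 = -66 + F - 16 i \sqrt{2}$)
$-18147 - M{\left(-218 \right)} = -18147 - \left(-66 - 218 - 16 i \sqrt{2}\right) = -18147 - \left(-284 - 16 i \sqrt{2}\right) = -18147 + \left(284 + 16 i \sqrt{2}\right) = -17863 + 16 i \sqrt{2}$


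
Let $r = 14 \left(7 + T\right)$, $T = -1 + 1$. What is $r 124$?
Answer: $12152$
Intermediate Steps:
$T = 0$
$r = 98$ ($r = 14 \left(7 + 0\right) = 14 \cdot 7 = 98$)
$r 124 = 98 \cdot 124 = 12152$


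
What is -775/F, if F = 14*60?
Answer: -155/168 ≈ -0.92262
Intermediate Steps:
F = 840
-775/F = -775/840 = -775*1/840 = -155/168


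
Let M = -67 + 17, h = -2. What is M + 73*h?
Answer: -196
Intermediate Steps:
M = -50
M + 73*h = -50 + 73*(-2) = -50 - 146 = -196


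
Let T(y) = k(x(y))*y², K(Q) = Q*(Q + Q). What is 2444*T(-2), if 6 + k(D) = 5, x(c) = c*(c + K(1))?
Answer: -9776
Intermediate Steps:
K(Q) = 2*Q² (K(Q) = Q*(2*Q) = 2*Q²)
x(c) = c*(2 + c) (x(c) = c*(c + 2*1²) = c*(c + 2*1) = c*(c + 2) = c*(2 + c))
k(D) = -1 (k(D) = -6 + 5 = -1)
T(y) = -y²
2444*T(-2) = 2444*(-1*(-2)²) = 2444*(-1*4) = 2444*(-4) = -9776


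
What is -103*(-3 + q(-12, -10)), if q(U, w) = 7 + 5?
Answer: -927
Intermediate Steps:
q(U, w) = 12
-103*(-3 + q(-12, -10)) = -103*(-3 + 12) = -103*9 = -927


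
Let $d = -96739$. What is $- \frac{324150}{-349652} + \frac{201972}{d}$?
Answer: $- \frac{19630983447}{16912492414} \approx -1.1607$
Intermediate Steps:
$- \frac{324150}{-349652} + \frac{201972}{d} = - \frac{324150}{-349652} + \frac{201972}{-96739} = \left(-324150\right) \left(- \frac{1}{349652}\right) + 201972 \left(- \frac{1}{96739}\right) = \frac{162075}{174826} - \frac{201972}{96739} = - \frac{19630983447}{16912492414}$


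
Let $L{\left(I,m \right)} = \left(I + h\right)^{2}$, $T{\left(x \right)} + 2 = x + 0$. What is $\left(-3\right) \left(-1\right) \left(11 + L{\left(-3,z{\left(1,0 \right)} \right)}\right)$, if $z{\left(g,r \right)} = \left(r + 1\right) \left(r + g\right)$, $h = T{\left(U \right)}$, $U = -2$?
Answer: $180$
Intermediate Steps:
$T{\left(x \right)} = -2 + x$ ($T{\left(x \right)} = -2 + \left(x + 0\right) = -2 + x$)
$h = -4$ ($h = -2 - 2 = -4$)
$z{\left(g,r \right)} = \left(1 + r\right) \left(g + r\right)$
$L{\left(I,m \right)} = \left(-4 + I\right)^{2}$ ($L{\left(I,m \right)} = \left(I - 4\right)^{2} = \left(-4 + I\right)^{2}$)
$\left(-3\right) \left(-1\right) \left(11 + L{\left(-3,z{\left(1,0 \right)} \right)}\right) = \left(-3\right) \left(-1\right) \left(11 + \left(-4 - 3\right)^{2}\right) = 3 \left(11 + \left(-7\right)^{2}\right) = 3 \left(11 + 49\right) = 3 \cdot 60 = 180$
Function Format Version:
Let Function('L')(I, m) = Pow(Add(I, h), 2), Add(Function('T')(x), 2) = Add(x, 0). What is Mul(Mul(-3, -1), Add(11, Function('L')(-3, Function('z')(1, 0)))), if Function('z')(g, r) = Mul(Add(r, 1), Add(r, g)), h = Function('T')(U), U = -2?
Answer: 180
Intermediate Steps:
Function('T')(x) = Add(-2, x) (Function('T')(x) = Add(-2, Add(x, 0)) = Add(-2, x))
h = -4 (h = Add(-2, -2) = -4)
Function('z')(g, r) = Mul(Add(1, r), Add(g, r))
Function('L')(I, m) = Pow(Add(-4, I), 2) (Function('L')(I, m) = Pow(Add(I, -4), 2) = Pow(Add(-4, I), 2))
Mul(Mul(-3, -1), Add(11, Function('L')(-3, Function('z')(1, 0)))) = Mul(Mul(-3, -1), Add(11, Pow(Add(-4, -3), 2))) = Mul(3, Add(11, Pow(-7, 2))) = Mul(3, Add(11, 49)) = Mul(3, 60) = 180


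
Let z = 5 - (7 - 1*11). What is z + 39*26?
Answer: 1023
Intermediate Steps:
z = 9 (z = 5 - (7 - 11) = 5 - 1*(-4) = 5 + 4 = 9)
z + 39*26 = 9 + 39*26 = 9 + 1014 = 1023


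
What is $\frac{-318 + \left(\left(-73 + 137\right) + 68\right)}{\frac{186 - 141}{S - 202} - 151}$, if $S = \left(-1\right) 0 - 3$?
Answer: $\frac{123}{100} \approx 1.23$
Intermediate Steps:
$S = -3$ ($S = 0 - 3 = -3$)
$\frac{-318 + \left(\left(-73 + 137\right) + 68\right)}{\frac{186 - 141}{S - 202} - 151} = \frac{-318 + \left(\left(-73 + 137\right) + 68\right)}{\frac{186 - 141}{-3 - 202} - 151} = \frac{-318 + \left(64 + 68\right)}{\frac{45}{-205} - 151} = \frac{-318 + 132}{45 \left(- \frac{1}{205}\right) - 151} = - \frac{186}{- \frac{9}{41} - 151} = - \frac{186}{- \frac{6200}{41}} = \left(-186\right) \left(- \frac{41}{6200}\right) = \frac{123}{100}$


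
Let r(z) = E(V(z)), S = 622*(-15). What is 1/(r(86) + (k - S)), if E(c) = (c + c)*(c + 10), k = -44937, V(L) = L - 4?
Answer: -1/20519 ≈ -4.8735e-5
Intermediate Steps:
V(L) = -4 + L
S = -9330
E(c) = 2*c*(10 + c) (E(c) = (2*c)*(10 + c) = 2*c*(10 + c))
r(z) = 2*(-4 + z)*(6 + z) (r(z) = 2*(-4 + z)*(10 + (-4 + z)) = 2*(-4 + z)*(6 + z))
1/(r(86) + (k - S)) = 1/(2*(-4 + 86)*(6 + 86) + (-44937 - 1*(-9330))) = 1/(2*82*92 + (-44937 + 9330)) = 1/(15088 - 35607) = 1/(-20519) = -1/20519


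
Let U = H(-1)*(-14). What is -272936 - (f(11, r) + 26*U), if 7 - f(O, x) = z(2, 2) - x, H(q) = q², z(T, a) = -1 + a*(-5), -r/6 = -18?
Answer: -272698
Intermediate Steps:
r = 108 (r = -6*(-18) = 108)
z(T, a) = -1 - 5*a
f(O, x) = 18 + x (f(O, x) = 7 - ((-1 - 5*2) - x) = 7 - ((-1 - 10) - x) = 7 - (-11 - x) = 7 + (11 + x) = 18 + x)
U = -14 (U = (-1)²*(-14) = 1*(-14) = -14)
-272936 - (f(11, r) + 26*U) = -272936 - ((18 + 108) + 26*(-14)) = -272936 - (126 - 364) = -272936 - 1*(-238) = -272936 + 238 = -272698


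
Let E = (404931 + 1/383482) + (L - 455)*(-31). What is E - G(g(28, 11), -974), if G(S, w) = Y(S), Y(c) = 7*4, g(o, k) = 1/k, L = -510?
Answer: 166744876277/383482 ≈ 4.3482e+5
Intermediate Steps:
Y(c) = 28
G(S, w) = 28
E = 166755613773/383482 (E = (404931 + 1/383482) + (-510 - 455)*(-31) = (404931 + 1/383482) - 965*(-31) = 155283749743/383482 + 29915 = 166755613773/383482 ≈ 4.3485e+5)
E - G(g(28, 11), -974) = 166755613773/383482 - 1*28 = 166755613773/383482 - 28 = 166744876277/383482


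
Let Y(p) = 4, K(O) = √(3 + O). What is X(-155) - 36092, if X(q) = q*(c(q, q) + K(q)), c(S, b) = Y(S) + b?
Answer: -12687 - 310*I*√38 ≈ -12687.0 - 1911.0*I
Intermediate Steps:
c(S, b) = 4 + b
X(q) = q*(4 + q + √(3 + q)) (X(q) = q*((4 + q) + √(3 + q)) = q*(4 + q + √(3 + q)))
X(-155) - 36092 = -155*(4 - 155 + √(3 - 155)) - 36092 = -155*(4 - 155 + √(-152)) - 36092 = -155*(4 - 155 + 2*I*√38) - 36092 = -155*(-151 + 2*I*√38) - 36092 = (23405 - 310*I*√38) - 36092 = -12687 - 310*I*√38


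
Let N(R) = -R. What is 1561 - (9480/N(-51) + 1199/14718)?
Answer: 31276573/22746 ≈ 1375.0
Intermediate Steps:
1561 - (9480/N(-51) + 1199/14718) = 1561 - (9480/((-1*(-51))) + 1199/14718) = 1561 - (9480/51 + 1199*(1/14718)) = 1561 - (9480*(1/51) + 109/1338) = 1561 - (3160/17 + 109/1338) = 1561 - 1*4229933/22746 = 1561 - 4229933/22746 = 31276573/22746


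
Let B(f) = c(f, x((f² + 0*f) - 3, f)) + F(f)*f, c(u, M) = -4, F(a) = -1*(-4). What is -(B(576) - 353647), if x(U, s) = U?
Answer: 351347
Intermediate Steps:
F(a) = 4
B(f) = -4 + 4*f
-(B(576) - 353647) = -((-4 + 4*576) - 353647) = -((-4 + 2304) - 353647) = -(2300 - 353647) = -1*(-351347) = 351347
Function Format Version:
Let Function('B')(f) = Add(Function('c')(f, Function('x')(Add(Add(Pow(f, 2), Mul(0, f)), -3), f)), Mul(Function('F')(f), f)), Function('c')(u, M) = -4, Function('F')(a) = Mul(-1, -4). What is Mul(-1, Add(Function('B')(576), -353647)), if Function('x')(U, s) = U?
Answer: 351347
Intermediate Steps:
Function('F')(a) = 4
Function('B')(f) = Add(-4, Mul(4, f))
Mul(-1, Add(Function('B')(576), -353647)) = Mul(-1, Add(Add(-4, Mul(4, 576)), -353647)) = Mul(-1, Add(Add(-4, 2304), -353647)) = Mul(-1, Add(2300, -353647)) = Mul(-1, -351347) = 351347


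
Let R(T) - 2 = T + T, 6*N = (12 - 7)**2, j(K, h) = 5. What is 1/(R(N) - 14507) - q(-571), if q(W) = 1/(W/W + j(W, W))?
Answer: -10877/65235 ≈ -0.16674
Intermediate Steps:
N = 25/6 (N = (12 - 7)**2/6 = (1/6)*5**2 = (1/6)*25 = 25/6 ≈ 4.1667)
R(T) = 2 + 2*T (R(T) = 2 + (T + T) = 2 + 2*T)
q(W) = 1/6 (q(W) = 1/(W/W + 5) = 1/(1 + 5) = 1/6)
1/(R(N) - 14507) - q(-571) = 1/((2 + 2*(25/6)) - 14507) - 1*1/6 = 1/((2 + 25/3) - 14507) - 1/6 = 1/(31/3 - 14507) - 1/6 = 1/(-43490/3) - 1/6 = -3/43490 - 1/6 = -10877/65235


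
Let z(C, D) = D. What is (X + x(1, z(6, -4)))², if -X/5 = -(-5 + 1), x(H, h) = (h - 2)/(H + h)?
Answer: 324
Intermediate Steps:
x(H, h) = (-2 + h)/(H + h)
X = -20 (X = -(-5)*(-5 + 1) = -(-5)*(-4) = -5*4 = -20)
(X + x(1, z(6, -4)))² = (-20 + (-2 - 4)/(1 - 4))² = (-20 - 6/(-3))² = (-20 - ⅓*(-6))² = (-20 + 2)² = (-18)² = 324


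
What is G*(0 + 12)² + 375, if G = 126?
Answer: 18519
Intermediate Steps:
G*(0 + 12)² + 375 = 126*(0 + 12)² + 375 = 126*12² + 375 = 126*144 + 375 = 18144 + 375 = 18519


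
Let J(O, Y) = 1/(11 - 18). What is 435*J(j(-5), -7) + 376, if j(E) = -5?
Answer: 2197/7 ≈ 313.86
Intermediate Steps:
J(O, Y) = -⅐ (J(O, Y) = 1/(-7) = -⅐)
435*J(j(-5), -7) + 376 = 435*(-⅐) + 376 = -435/7 + 376 = 2197/7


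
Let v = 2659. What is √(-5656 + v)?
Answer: 9*I*√37 ≈ 54.745*I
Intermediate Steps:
√(-5656 + v) = √(-5656 + 2659) = √(-2997) = 9*I*√37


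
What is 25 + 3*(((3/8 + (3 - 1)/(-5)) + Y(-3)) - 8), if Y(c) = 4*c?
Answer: -1403/40 ≈ -35.075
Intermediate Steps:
25 + 3*(((3/8 + (3 - 1)/(-5)) + Y(-3)) - 8) = 25 + 3*(((3/8 + (3 - 1)/(-5)) + 4*(-3)) - 8) = 25 + 3*(((3*(⅛) + 2*(-⅕)) - 12) - 8) = 25 + 3*(((3/8 - ⅖) - 12) - 8) = 25 + 3*((-1/40 - 12) - 8) = 25 + 3*(-481/40 - 8) = 25 + 3*(-801/40) = 25 - 2403/40 = -1403/40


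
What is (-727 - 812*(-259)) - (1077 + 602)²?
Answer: -2609460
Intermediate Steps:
(-727 - 812*(-259)) - (1077 + 602)² = (-727 + 210308) - 1*1679² = 209581 - 1*2819041 = 209581 - 2819041 = -2609460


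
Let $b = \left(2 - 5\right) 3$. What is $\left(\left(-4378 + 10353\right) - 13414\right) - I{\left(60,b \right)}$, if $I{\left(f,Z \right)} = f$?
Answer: $-7499$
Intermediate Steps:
$b = -9$ ($b = \left(-3\right) 3 = -9$)
$\left(\left(-4378 + 10353\right) - 13414\right) - I{\left(60,b \right)} = \left(\left(-4378 + 10353\right) - 13414\right) - 60 = \left(5975 - 13414\right) - 60 = -7439 - 60 = -7499$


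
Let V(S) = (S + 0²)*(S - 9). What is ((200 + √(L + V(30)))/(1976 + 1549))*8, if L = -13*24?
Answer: 64/141 + 8*√318/3525 ≈ 0.49437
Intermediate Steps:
V(S) = S*(-9 + S) (V(S) = (S + 0)*(-9 + S) = S*(-9 + S))
L = -312
((200 + √(L + V(30)))/(1976 + 1549))*8 = ((200 + √(-312 + 30*(-9 + 30)))/(1976 + 1549))*8 = ((200 + √(-312 + 30*21))/3525)*8 = ((200 + √(-312 + 630))*(1/3525))*8 = ((200 + √318)*(1/3525))*8 = (8/141 + √318/3525)*8 = 64/141 + 8*√318/3525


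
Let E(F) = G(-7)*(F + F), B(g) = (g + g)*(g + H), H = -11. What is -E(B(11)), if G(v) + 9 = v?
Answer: 0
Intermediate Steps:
G(v) = -9 + v
B(g) = 2*g*(-11 + g) (B(g) = (g + g)*(g - 11) = (2*g)*(-11 + g) = 2*g*(-11 + g))
E(F) = -32*F (E(F) = (-9 - 7)*(F + F) = -32*F)
-E(B(11)) = -(-32)*2*11*(-11 + 11) = -(-32)*2*11*0 = -(-32)*0 = -1*0 = 0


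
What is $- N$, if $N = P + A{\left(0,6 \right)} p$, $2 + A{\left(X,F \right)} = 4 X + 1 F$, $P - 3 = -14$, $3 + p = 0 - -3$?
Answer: $11$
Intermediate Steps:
$p = 0$ ($p = -3 + \left(0 - -3\right) = -3 + \left(0 + 3\right) = -3 + 3 = 0$)
$P = -11$ ($P = 3 - 14 = -11$)
$A{\left(X,F \right)} = -2 + F + 4 X$ ($A{\left(X,F \right)} = -2 + \left(4 X + 1 F\right) = -2 + \left(4 X + F\right) = -2 + \left(F + 4 X\right) = -2 + F + 4 X$)
$N = -11$ ($N = -11 + \left(-2 + 6 + 4 \cdot 0\right) 0 = -11 + \left(-2 + 6 + 0\right) 0 = -11 + 4 \cdot 0 = -11 + 0 = -11$)
$- N = \left(-1\right) \left(-11\right) = 11$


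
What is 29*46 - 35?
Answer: 1299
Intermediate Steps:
29*46 - 35 = 1334 - 35 = 1299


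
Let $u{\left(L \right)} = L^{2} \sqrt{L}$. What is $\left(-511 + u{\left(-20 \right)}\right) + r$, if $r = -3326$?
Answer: $-3837 + 800 i \sqrt{5} \approx -3837.0 + 1788.9 i$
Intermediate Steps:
$u{\left(L \right)} = L^{\frac{5}{2}}$
$\left(-511 + u{\left(-20 \right)}\right) + r = \left(-511 + \left(-20\right)^{\frac{5}{2}}\right) - 3326 = \left(-511 + 800 i \sqrt{5}\right) - 3326 = -3837 + 800 i \sqrt{5}$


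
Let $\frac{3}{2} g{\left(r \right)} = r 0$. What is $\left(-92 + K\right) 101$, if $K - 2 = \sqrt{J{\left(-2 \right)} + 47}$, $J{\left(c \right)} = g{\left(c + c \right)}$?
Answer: $-9090 + 101 \sqrt{47} \approx -8397.6$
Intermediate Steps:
$g{\left(r \right)} = 0$ ($g{\left(r \right)} = \frac{2 r 0}{3} = \frac{2}{3} \cdot 0 = 0$)
$J{\left(c \right)} = 0$
$K = 2 + \sqrt{47}$ ($K = 2 + \sqrt{0 + 47} = 2 + \sqrt{47} \approx 8.8557$)
$\left(-92 + K\right) 101 = \left(-92 + \left(2 + \sqrt{47}\right)\right) 101 = \left(-90 + \sqrt{47}\right) 101 = -9090 + 101 \sqrt{47}$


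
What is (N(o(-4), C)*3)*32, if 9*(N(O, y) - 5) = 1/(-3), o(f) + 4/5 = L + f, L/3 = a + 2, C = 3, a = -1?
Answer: 4288/9 ≈ 476.44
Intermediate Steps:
L = 3 (L = 3*(-1 + 2) = 3*1 = 3)
o(f) = 11/5 + f (o(f) = -4/5 + (3 + f) = 11/5 + f)
N(O, y) = 134/27 (N(O, y) = 5 + (1/9)/(-3) = 5 + (1/9)*(-1/3) = 5 - 1/27 = 134/27)
(N(o(-4), C)*3)*32 = ((134/27)*3)*32 = (134/9)*32 = 4288/9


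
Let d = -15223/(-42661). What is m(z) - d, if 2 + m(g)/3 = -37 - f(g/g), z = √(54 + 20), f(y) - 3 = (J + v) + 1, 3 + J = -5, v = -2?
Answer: -4238662/42661 ≈ -99.357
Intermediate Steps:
J = -8 (J = -3 - 5 = -8)
f(y) = -6 (f(y) = 3 + ((-8 - 2) + 1) = 3 + (-10 + 1) = 3 - 9 = -6)
d = 15223/42661 (d = -15223*(-1/42661) = 15223/42661 ≈ 0.35684)
z = √74 ≈ 8.6023
m(g) = -99 (m(g) = -6 + 3*(-37 - 1*(-6)) = -6 + 3*(-37 + 6) = -6 + 3*(-31) = -6 - 93 = -99)
m(z) - d = -99 - 1*15223/42661 = -99 - 15223/42661 = -4238662/42661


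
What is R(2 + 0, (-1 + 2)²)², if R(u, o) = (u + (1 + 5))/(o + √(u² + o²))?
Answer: 24 - 8*√5 ≈ 6.1115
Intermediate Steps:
R(u, o) = (6 + u)/(o + √(o² + u²)) (R(u, o) = (u + 6)/(o + √(o² + u²)) = (6 + u)/(o + √(o² + u²)))
R(2 + 0, (-1 + 2)²)² = ((6 + (2 + 0))/((-1 + 2)² + √(((-1 + 2)²)² + (2 + 0)²)))² = ((6 + 2)/(1² + √((1²)² + 2²)))² = (8/(1 + √(1² + 4)))² = (8/(1 + √(1 + 4)))² = (8/(1 + √5))² = 64/(1 + √5)²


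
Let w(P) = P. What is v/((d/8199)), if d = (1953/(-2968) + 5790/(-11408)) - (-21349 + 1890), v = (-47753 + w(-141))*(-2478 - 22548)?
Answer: 1485452699294222736/2941168423 ≈ 5.0506e+8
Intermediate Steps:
v = 1198595244 (v = (-47753 - 141)*(-2478 - 22548) = -47894*(-25026) = 1198595244)
d = 2941168423/151156 (d = (1953*(-1/2968) + 5790*(-1/11408)) - 1*(-19459) = (-279/424 - 2895/5704) + 19459 = -176181/151156 + 19459 = 2941168423/151156 ≈ 19458.)
v/((d/8199)) = 1198595244/(((2941168423/151156)/8199)) = 1198595244/(((2941168423/151156)*(1/8199))) = 1198595244/(2941168423/1239328044) = 1198595244*(1239328044/2941168423) = 1485452699294222736/2941168423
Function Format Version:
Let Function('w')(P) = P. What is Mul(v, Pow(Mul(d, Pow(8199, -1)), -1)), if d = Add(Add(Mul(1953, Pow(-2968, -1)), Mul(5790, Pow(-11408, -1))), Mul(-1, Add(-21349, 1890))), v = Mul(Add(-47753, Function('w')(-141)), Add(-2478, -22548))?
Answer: Rational(1485452699294222736, 2941168423) ≈ 5.0506e+8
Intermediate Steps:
v = 1198595244 (v = Mul(Add(-47753, -141), Add(-2478, -22548)) = Mul(-47894, -25026) = 1198595244)
d = Rational(2941168423, 151156) (d = Add(Add(Mul(1953, Rational(-1, 2968)), Mul(5790, Rational(-1, 11408))), Mul(-1, -19459)) = Add(Add(Rational(-279, 424), Rational(-2895, 5704)), 19459) = Add(Rational(-176181, 151156), 19459) = Rational(2941168423, 151156) ≈ 19458.)
Mul(v, Pow(Mul(d, Pow(8199, -1)), -1)) = Mul(1198595244, Pow(Mul(Rational(2941168423, 151156), Pow(8199, -1)), -1)) = Mul(1198595244, Pow(Mul(Rational(2941168423, 151156), Rational(1, 8199)), -1)) = Mul(1198595244, Pow(Rational(2941168423, 1239328044), -1)) = Mul(1198595244, Rational(1239328044, 2941168423)) = Rational(1485452699294222736, 2941168423)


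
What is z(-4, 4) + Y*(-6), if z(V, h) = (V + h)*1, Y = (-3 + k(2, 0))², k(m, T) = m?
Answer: -6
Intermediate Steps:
Y = 1 (Y = (-3 + 2)² = (-1)² = 1)
z(V, h) = V + h
z(-4, 4) + Y*(-6) = (-4 + 4) + 1*(-6) = 0 - 6 = -6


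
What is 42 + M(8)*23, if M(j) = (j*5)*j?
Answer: 7402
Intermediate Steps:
M(j) = 5*j**2 (M(j) = (5*j)*j = 5*j**2)
42 + M(8)*23 = 42 + (5*8**2)*23 = 42 + (5*64)*23 = 42 + 320*23 = 42 + 7360 = 7402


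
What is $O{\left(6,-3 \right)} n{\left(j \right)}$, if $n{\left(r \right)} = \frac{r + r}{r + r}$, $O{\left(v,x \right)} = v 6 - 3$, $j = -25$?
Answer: $33$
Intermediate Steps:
$O{\left(v,x \right)} = -3 + 6 v$ ($O{\left(v,x \right)} = 6 v - 3 = -3 + 6 v$)
$n{\left(r \right)} = 1$ ($n{\left(r \right)} = \frac{2 r}{2 r} = 2 r \frac{1}{2 r} = 1$)
$O{\left(6,-3 \right)} n{\left(j \right)} = \left(-3 + 6 \cdot 6\right) 1 = \left(-3 + 36\right) 1 = 33 \cdot 1 = 33$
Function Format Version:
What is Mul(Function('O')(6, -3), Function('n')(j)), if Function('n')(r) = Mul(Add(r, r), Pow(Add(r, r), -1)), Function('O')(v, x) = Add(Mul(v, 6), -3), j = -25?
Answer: 33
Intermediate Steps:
Function('O')(v, x) = Add(-3, Mul(6, v)) (Function('O')(v, x) = Add(Mul(6, v), -3) = Add(-3, Mul(6, v)))
Function('n')(r) = 1 (Function('n')(r) = Mul(Mul(2, r), Pow(Mul(2, r), -1)) = Mul(Mul(2, r), Mul(Rational(1, 2), Pow(r, -1))) = 1)
Mul(Function('O')(6, -3), Function('n')(j)) = Mul(Add(-3, Mul(6, 6)), 1) = Mul(Add(-3, 36), 1) = Mul(33, 1) = 33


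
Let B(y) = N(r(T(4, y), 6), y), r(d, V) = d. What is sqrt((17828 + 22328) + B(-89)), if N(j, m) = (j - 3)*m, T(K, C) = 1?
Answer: sqrt(40334) ≈ 200.83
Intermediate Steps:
N(j, m) = m*(-3 + j) (N(j, m) = (-3 + j)*m = m*(-3 + j))
B(y) = -2*y (B(y) = y*(-3 + 1) = y*(-2) = -2*y)
sqrt((17828 + 22328) + B(-89)) = sqrt((17828 + 22328) - 2*(-89)) = sqrt(40156 + 178) = sqrt(40334)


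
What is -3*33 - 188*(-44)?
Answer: 8173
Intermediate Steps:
-3*33 - 188*(-44) = -99 + 8272 = 8173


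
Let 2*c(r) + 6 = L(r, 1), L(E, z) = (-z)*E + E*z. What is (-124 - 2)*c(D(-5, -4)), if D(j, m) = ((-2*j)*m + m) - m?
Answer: 378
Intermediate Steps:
L(E, z) = 0 (L(E, z) = -E*z + E*z = 0)
D(j, m) = -2*j*m (D(j, m) = (-2*j*m + m) - m = (m - 2*j*m) - m = -2*j*m)
c(r) = -3 (c(r) = -3 + (1/2)*0 = -3 + 0 = -3)
(-124 - 2)*c(D(-5, -4)) = (-124 - 2)*(-3) = -126*(-3) = 378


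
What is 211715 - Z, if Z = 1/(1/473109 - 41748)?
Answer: 4181658025003774/19751354531 ≈ 2.1172e+5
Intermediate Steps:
Z = -473109/19751354531 (Z = 1/(1/473109 - 41748) = 1/(-19751354531/473109) = -473109/19751354531 ≈ -2.3953e-5)
211715 - Z = 211715 - 1*(-473109/19751354531) = 211715 + 473109/19751354531 = 4181658025003774/19751354531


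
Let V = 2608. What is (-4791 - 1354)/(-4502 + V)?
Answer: 6145/1894 ≈ 3.2445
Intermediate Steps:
(-4791 - 1354)/(-4502 + V) = (-4791 - 1354)/(-4502 + 2608) = -6145/(-1894) = -6145*(-1/1894) = 6145/1894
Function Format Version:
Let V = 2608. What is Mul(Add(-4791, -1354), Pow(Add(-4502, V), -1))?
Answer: Rational(6145, 1894) ≈ 3.2445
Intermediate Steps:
Mul(Add(-4791, -1354), Pow(Add(-4502, V), -1)) = Mul(Add(-4791, -1354), Pow(Add(-4502, 2608), -1)) = Mul(-6145, Pow(-1894, -1)) = Mul(-6145, Rational(-1, 1894)) = Rational(6145, 1894)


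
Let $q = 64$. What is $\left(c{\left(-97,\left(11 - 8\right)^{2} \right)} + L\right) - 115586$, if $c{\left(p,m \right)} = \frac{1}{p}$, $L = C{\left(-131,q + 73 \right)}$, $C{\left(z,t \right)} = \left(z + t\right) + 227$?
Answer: $- \frac{11189242}{97} \approx -1.1535 \cdot 10^{5}$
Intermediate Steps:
$C{\left(z,t \right)} = 227 + t + z$ ($C{\left(z,t \right)} = \left(t + z\right) + 227 = 227 + t + z$)
$L = 233$ ($L = 227 + \left(64 + 73\right) - 131 = 227 + 137 - 131 = 233$)
$\left(c{\left(-97,\left(11 - 8\right)^{2} \right)} + L\right) - 115586 = \left(\frac{1}{-97} + 233\right) - 115586 = \left(- \frac{1}{97} + 233\right) - 115586 = \frac{22600}{97} - 115586 = - \frac{11189242}{97}$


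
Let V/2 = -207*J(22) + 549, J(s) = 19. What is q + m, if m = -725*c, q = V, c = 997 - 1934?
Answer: 672557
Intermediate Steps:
c = -937
V = -6768 (V = 2*(-207*19 + 549) = 2*(-3933 + 549) = 2*(-3384) = -6768)
q = -6768
m = 679325 (m = -725*(-937) = 679325)
q + m = -6768 + 679325 = 672557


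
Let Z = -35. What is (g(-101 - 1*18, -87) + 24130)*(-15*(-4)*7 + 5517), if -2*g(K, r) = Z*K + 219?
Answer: 130245906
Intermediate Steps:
g(K, r) = -219/2 + 35*K/2 (g(K, r) = -(-35*K + 219)/2 = -(219 - 35*K)/2 = -219/2 + 35*K/2)
(g(-101 - 1*18, -87) + 24130)*(-15*(-4)*7 + 5517) = ((-219/2 + 35*(-101 - 1*18)/2) + 24130)*(-15*(-4)*7 + 5517) = ((-219/2 + 35*(-101 - 18)/2) + 24130)*(60*7 + 5517) = ((-219/2 + (35/2)*(-119)) + 24130)*(420 + 5517) = ((-219/2 - 4165/2) + 24130)*5937 = (-2192 + 24130)*5937 = 21938*5937 = 130245906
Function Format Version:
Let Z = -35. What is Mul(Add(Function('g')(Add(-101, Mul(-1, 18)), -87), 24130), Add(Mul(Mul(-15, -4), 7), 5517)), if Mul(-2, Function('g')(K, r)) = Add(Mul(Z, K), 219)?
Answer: 130245906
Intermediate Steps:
Function('g')(K, r) = Add(Rational(-219, 2), Mul(Rational(35, 2), K)) (Function('g')(K, r) = Mul(Rational(-1, 2), Add(Mul(-35, K), 219)) = Mul(Rational(-1, 2), Add(219, Mul(-35, K))) = Add(Rational(-219, 2), Mul(Rational(35, 2), K)))
Mul(Add(Function('g')(Add(-101, Mul(-1, 18)), -87), 24130), Add(Mul(Mul(-15, -4), 7), 5517)) = Mul(Add(Add(Rational(-219, 2), Mul(Rational(35, 2), Add(-101, Mul(-1, 18)))), 24130), Add(Mul(Mul(-15, -4), 7), 5517)) = Mul(Add(Add(Rational(-219, 2), Mul(Rational(35, 2), Add(-101, -18))), 24130), Add(Mul(60, 7), 5517)) = Mul(Add(Add(Rational(-219, 2), Mul(Rational(35, 2), -119)), 24130), Add(420, 5517)) = Mul(Add(Add(Rational(-219, 2), Rational(-4165, 2)), 24130), 5937) = Mul(Add(-2192, 24130), 5937) = Mul(21938, 5937) = 130245906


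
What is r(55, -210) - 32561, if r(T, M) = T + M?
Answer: -32716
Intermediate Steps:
r(T, M) = M + T
r(55, -210) - 32561 = (-210 + 55) - 32561 = -155 - 32561 = -32716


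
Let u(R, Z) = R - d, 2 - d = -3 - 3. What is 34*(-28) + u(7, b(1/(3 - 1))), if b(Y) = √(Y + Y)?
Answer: -953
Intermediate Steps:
d = 8 (d = 2 - (-3 - 3) = 2 - 1*(-6) = 2 + 6 = 8)
b(Y) = √2*√Y (b(Y) = √(2*Y) = √2*√Y)
u(R, Z) = -8 + R (u(R, Z) = R - 1*8 = R - 8 = -8 + R)
34*(-28) + u(7, b(1/(3 - 1))) = 34*(-28) + (-8 + 7) = -952 - 1 = -953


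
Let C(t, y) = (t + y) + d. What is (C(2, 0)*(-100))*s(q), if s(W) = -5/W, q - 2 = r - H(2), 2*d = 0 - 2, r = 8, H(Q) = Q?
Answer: 125/2 ≈ 62.500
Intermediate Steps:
d = -1 (d = (0 - 2)/2 = (1/2)*(-2) = -1)
C(t, y) = -1 + t + y (C(t, y) = (t + y) - 1 = -1 + t + y)
q = 8 (q = 2 + (8 - 1*2) = 2 + (8 - 2) = 2 + 6 = 8)
(C(2, 0)*(-100))*s(q) = ((-1 + 2 + 0)*(-100))*(-5/8) = (1*(-100))*(-5*1/8) = -100*(-5/8) = 125/2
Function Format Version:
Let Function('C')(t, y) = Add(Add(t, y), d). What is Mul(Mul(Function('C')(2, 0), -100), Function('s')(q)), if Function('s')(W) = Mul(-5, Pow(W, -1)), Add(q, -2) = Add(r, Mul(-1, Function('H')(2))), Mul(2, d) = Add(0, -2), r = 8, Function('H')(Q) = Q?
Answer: Rational(125, 2) ≈ 62.500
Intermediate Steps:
d = -1 (d = Mul(Rational(1, 2), Add(0, -2)) = Mul(Rational(1, 2), -2) = -1)
Function('C')(t, y) = Add(-1, t, y) (Function('C')(t, y) = Add(Add(t, y), -1) = Add(-1, t, y))
q = 8 (q = Add(2, Add(8, Mul(-1, 2))) = Add(2, Add(8, -2)) = Add(2, 6) = 8)
Mul(Mul(Function('C')(2, 0), -100), Function('s')(q)) = Mul(Mul(Add(-1, 2, 0), -100), Mul(-5, Pow(8, -1))) = Mul(Mul(1, -100), Mul(-5, Rational(1, 8))) = Mul(-100, Rational(-5, 8)) = Rational(125, 2)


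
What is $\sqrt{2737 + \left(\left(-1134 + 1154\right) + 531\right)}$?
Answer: $2 \sqrt{822} \approx 57.341$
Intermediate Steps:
$\sqrt{2737 + \left(\left(-1134 + 1154\right) + 531\right)} = \sqrt{2737 + \left(20 + 531\right)} = \sqrt{2737 + 551} = \sqrt{3288} = 2 \sqrt{822}$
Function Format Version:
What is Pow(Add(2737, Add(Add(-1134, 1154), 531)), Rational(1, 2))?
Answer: Mul(2, Pow(822, Rational(1, 2))) ≈ 57.341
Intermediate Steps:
Pow(Add(2737, Add(Add(-1134, 1154), 531)), Rational(1, 2)) = Pow(Add(2737, Add(20, 531)), Rational(1, 2)) = Pow(Add(2737, 551), Rational(1, 2)) = Pow(3288, Rational(1, 2)) = Mul(2, Pow(822, Rational(1, 2)))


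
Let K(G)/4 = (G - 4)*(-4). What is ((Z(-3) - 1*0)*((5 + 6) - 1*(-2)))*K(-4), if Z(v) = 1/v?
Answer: -1664/3 ≈ -554.67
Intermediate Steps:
K(G) = 64 - 16*G (K(G) = 4*((G - 4)*(-4)) = 4*((-4 + G)*(-4)) = 4*(16 - 4*G) = 64 - 16*G)
((Z(-3) - 1*0)*((5 + 6) - 1*(-2)))*K(-4) = ((1/(-3) - 1*0)*((5 + 6) - 1*(-2)))*(64 - 16*(-4)) = ((-1/3 + 0)*(11 + 2))*(64 + 64) = -1/3*13*128 = -13/3*128 = -1664/3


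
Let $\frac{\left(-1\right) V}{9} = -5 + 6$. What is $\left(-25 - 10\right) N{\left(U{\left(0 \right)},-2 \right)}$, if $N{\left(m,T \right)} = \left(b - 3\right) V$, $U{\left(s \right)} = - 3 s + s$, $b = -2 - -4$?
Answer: $-315$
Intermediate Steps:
$V = -9$ ($V = - 9 \left(-5 + 6\right) = \left(-9\right) 1 = -9$)
$b = 2$ ($b = -2 + 4 = 2$)
$U{\left(s \right)} = - 2 s$
$N{\left(m,T \right)} = 9$ ($N{\left(m,T \right)} = \left(2 - 3\right) \left(-9\right) = \left(-1\right) \left(-9\right) = 9$)
$\left(-25 - 10\right) N{\left(U{\left(0 \right)},-2 \right)} = \left(-25 - 10\right) 9 = \left(-35\right) 9 = -315$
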